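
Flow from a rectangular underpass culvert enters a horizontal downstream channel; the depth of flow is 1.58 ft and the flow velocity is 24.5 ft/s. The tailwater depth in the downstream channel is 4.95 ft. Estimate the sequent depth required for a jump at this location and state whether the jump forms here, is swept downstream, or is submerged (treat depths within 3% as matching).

y₂ = 6.93 ft; the jump is swept downstream

Fr₁ = V₁/√(g·y₁) = 24.5/√(32.2×1.58) = 3.43.
By Bélanger, y₂/y₁ = ½[√(1 + 8Fr₁²) − 1] = ½[√95.39 − 1] = 4.38.
y₂ = 4.38 × 1.58 = 6.93 ft.
Tailwater y_tw = 4.95 ft: y_tw < y₂, so the jump is swept downstream.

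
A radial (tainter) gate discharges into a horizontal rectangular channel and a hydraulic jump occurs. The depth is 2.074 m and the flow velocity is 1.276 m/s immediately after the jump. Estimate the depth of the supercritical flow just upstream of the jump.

y₁ = 0.2911 m

Fr₂ = V₂/√(g·y₂) = 1.276/√(9.81×2.074) = 0.2829.
From the momentum equation (using Fr₂), y₁/y₂ = ½[√(1 + 8Fr₂²) − 1] = ½[√1.6402 − 1] = 0.1404.
y₁ = 0.1404 × 2.074 = 0.2911 m.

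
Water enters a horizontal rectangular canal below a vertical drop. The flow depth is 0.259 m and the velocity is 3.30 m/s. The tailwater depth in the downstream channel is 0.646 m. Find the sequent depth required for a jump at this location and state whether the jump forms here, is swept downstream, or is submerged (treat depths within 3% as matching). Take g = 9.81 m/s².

Fr₁ = V₁/√(g·y₁) = 3.30/√(9.81×0.259) = 2.07.
Bélanger equation: y₂/y₁ = ½[√(1 + 8Fr₁²) − 1] = ½[√35.29 − 1] = 2.47.
y₂ = 2.47 × 0.259 = 0.640 m.
Tailwater y_tw = 0.646 m: y_tw ≈ y₂, so the jump forms here.

y₂ = 0.640 m; the jump forms here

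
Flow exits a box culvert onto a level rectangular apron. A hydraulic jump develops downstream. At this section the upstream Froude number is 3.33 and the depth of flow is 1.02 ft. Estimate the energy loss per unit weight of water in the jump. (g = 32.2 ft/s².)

Fr₁ = 3.33 (given).
Bélanger equation: y₂/y₁ = ½[√(1 + 8Fr₁²) − 1] = ½[√89.71 − 1] = 4.24.
y₂ = 4.24 × 1.02 = 4.32 ft.
V₁ = Fr₁·√(g·y₁) = 3.33×√(32.2×1.02) = 19.1 ft/s; q = V₁·y₁ = 19.5 ft²/s. V₂ = q/y₂ = 19.5/4.32 = 4.51 ft/s. E₁ = y₁ + V₁²/2g = 6.68 ft; E₂ = y₂ + V₂²/2g = 4.64 ft. ΔE = E₁ − E₂ = 2.04 ft.

ΔE = 2.04 ft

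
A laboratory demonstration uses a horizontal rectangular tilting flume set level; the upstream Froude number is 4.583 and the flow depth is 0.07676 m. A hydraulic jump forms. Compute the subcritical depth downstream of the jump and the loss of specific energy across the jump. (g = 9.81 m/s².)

y₂ = 0.4606 m; ΔE = 0.3999 m

Fr₁ = 4.583 (given).
Sequent-depth ratio: y₂/y₁ = ½[√(1 + 8Fr₁²) − 1] = ½[√169.03 − 1] = 6.001.
y₂ = 6.001 × 0.07676 = 0.4606 m.
Head loss: ΔE = (y₂ − y₁)³/(4y₁y₂) = (0.4606 − 0.07676)³/(4×0.07676×0.4606) = 0.05655/0.1414 = 0.3999 m.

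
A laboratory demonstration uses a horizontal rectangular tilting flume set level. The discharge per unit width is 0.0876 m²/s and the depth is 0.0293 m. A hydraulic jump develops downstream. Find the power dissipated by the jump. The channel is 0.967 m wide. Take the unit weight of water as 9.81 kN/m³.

V₁ = q/y₁ = 0.0876/0.0293 = 2.99 m/s. Fr₁ = V₁/√(g·y₁) = 2.99/√(9.81×0.0293) = 5.58.
Conjugate-depth relation: y₂/y₁ = ½[√(1 + 8Fr₁²) − 1] = ½[√249.8 − 1] = 7.40.
y₂ = 7.40 × 0.0293 = 0.217 m.
V₂ = q/y₂ = 0.0876/0.217 = 0.404 m/s. E₁ = y₁ + V₁²/2g = 0.485 m; E₂ = y₂ + V₂²/2g = 0.225 m. ΔE = E₁ − E₂ = 0.260 m.
Q = q·b = 0.0876 × 0.967 = 0.0847 m³/s. P = γ·Q·ΔE = 9.81 × 0.0847 × 0.260 = 0.216 kW.

P = 0.216 kW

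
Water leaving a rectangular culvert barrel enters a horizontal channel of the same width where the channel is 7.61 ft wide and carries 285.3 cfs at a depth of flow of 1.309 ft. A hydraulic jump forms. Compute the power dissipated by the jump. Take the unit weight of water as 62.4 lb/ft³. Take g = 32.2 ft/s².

P = 198.2 hp

q = Q/b = 285.3/7.61 = 37.49 ft²/s; V₁ = q/y₁ = 28.64 ft/s. Fr₁ = V₁/√(g·y₁) = 4.411.
Conjugate-depth relation: y₂/y₁ = ½[√(1 + 8Fr₁²) − 1] = ½[√156.69 − 1] = 5.759.
y₂ = 5.759 × 1.309 = 7.538 ft.
Head loss: ΔE = (y₂ − y₁)³/(4y₁y₂) = (7.538 − 1.309)³/(4×1.309×7.538) = 241.7/39.47 = 6.124 ft.
P = γ·Q·ΔE/550 = 62.4 × 285.3 × 6.124 / 550 = 198.2 hp.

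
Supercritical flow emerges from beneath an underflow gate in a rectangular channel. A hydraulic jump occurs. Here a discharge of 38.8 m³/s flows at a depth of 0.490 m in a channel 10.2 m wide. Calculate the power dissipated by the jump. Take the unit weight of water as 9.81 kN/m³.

q = Q/b = 38.8/10.2 = 3.80 m²/s; V₁ = q/y₁ = 7.76 m/s. Fr₁ = V₁/√(g·y₁) = 3.54.
Bélanger equation: y₂/y₁ = ½[√(1 + 8Fr₁²) − 1] = ½[√101.3 − 1] = 4.53.
y₂ = 4.53 × 0.490 = 2.22 m.
V₂ = q/y₂ = 3.80/2.22 = 1.71 m/s. E₁ = y₁ + V₁²/2g = 3.56 m; E₂ = y₂ + V₂²/2g = 2.37 m. ΔE = E₁ − E₂ = 1.19 m.
P = γ·Q·ΔE = 9.81 × 38.8 × 1.19 = 453 kW.

P = 453 kW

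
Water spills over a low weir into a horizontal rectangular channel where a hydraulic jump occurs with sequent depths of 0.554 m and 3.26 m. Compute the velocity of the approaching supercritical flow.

For a rectangular channel the momentum equation gives q² = ½·g·y₁·y₂·(y₁ + y₂) = ½×9.81×0.554×3.26×3.81 = 33.8.
q = √33.8 = 5.81 m²/s.
V₁ = q/y₁ = 5.81/0.554 = 10.5 m/s.

V₁ = 10.5 m/s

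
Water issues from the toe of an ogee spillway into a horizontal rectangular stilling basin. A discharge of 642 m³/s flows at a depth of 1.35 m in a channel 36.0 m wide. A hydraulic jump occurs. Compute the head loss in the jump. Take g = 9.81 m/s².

q = Q/b = 642/36.0 = 17.8 m²/s; V₁ = q/y₁ = 13.2 m/s. Fr₁ = V₁/√(g·y₁) = 3.63.
Conjugate-depth relation: y₂/y₁ = ½[√(1 + 8Fr₁²) − 1] = ½[√106.4 − 1] = 4.66.
y₂ = 4.66 × 1.35 = 6.29 m.
V₂ = q/y₂ = 17.8/6.29 = 2.84 m/s. E₁ = y₁ + V₁²/2g = 10.2 m; E₂ = y₂ + V₂²/2g = 6.70 m. ΔE = E₁ − E₂ = 3.55 m.

ΔE = 3.55 m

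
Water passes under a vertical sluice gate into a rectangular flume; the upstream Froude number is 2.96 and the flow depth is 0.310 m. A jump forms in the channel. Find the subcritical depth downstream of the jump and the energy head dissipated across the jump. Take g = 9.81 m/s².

Fr₁ = 2.96 (given).
Sequent-depth ratio: y₂/y₁ = ½[√(1 + 8Fr₁²) − 1] = ½[√71.09 − 1] = 3.72.
y₂ = 3.72 × 0.310 = 1.15 m.
V₁ = Fr₁·√(g·y₁) = 2.96×√(9.81×0.310) = 5.16 m/s; q = V₁·y₁ = 1.60 m²/s. V₂ = q/y₂ = 1.60/1.15 = 1.39 m/s. E₁ = y₁ + V₁²/2g = 1.67 m; E₂ = y₂ + V₂²/2g = 1.25 m. ΔE = E₁ − E₂ = 0.418 m.

y₂ = 1.15 m; ΔE = 0.418 m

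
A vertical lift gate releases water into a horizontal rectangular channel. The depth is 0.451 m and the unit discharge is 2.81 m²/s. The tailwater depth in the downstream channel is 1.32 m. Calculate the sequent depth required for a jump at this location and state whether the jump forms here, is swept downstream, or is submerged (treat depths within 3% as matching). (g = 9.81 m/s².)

y₂ = 1.68 m; the jump is swept downstream

V₁ = q/y₁ = 2.81/0.451 = 6.23 m/s. Fr₁ = V₁/√(g·y₁) = 6.23/√(9.81×0.451) = 2.96.
From the momentum equation for a rectangular channel, y₂/y₁ = ½[√(1 + 8Fr₁²) − 1] = ½[√71.19 − 1] = 3.72.
y₂ = 3.72 × 0.451 = 1.68 m.
Tailwater y_tw = 1.32 m: y_tw < y₂, so the jump is swept downstream.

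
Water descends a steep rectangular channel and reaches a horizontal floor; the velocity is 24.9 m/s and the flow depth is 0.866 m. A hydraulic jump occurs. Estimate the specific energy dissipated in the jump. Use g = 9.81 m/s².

ΔE = 22.2 m

Fr₁ = V₁/√(g·y₁) = 24.9/√(9.81×0.866) = 8.54.
Conjugate-depth relation: y₂/y₁ = ½[√(1 + 8Fr₁²) − 1] = ½[√584.9 − 1] = 11.6.
y₂ = 11.6 × 0.866 = 10.0 m.
Head loss: ΔE = (y₂ − y₁)³/(4y₁y₂) = (10.0 − 0.866)³/(4×0.866×10.0) = 772/34.8 = 22.2 m.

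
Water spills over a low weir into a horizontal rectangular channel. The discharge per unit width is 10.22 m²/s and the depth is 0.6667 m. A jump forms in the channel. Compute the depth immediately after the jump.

V₁ = q/y₁ = 10.22/0.6667 = 15.33 m/s. Fr₁ = V₁/√(g·y₁) = 15.33/√(9.81×0.6667) = 5.994.
Conjugate-depth relation: y₂/y₁ = ½[√(1 + 8Fr₁²) − 1] = ½[√288.43 − 1] = 7.992.
y₂ = 7.992 × 0.6667 = 5.328 m.

y₂ = 5.328 m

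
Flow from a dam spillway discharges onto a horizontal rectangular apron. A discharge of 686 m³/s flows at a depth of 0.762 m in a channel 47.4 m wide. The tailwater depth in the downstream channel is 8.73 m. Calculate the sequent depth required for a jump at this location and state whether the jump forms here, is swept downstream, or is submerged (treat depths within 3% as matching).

y₂ = 7.11 m; the jump is submerged

q = Q/b = 686/47.4 = 14.5 m²/s; V₁ = q/y₁ = 19.0 m/s. Fr₁ = V₁/√(g·y₁) = 6.95.
By Bélanger, y₂/y₁ = ½[√(1 + 8Fr₁²) − 1] = ½[√387.1 − 1] = 9.34.
y₂ = 9.34 × 0.762 = 7.11 m.
Tailwater y_tw = 8.73 m: y_tw > y₂, so the jump is submerged.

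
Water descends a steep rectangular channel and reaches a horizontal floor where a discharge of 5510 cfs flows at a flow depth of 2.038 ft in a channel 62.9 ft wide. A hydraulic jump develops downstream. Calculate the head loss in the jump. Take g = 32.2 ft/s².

ΔE = 15.84 ft

q = Q/b = 5510/62.9 = 87.60 ft²/s; V₁ = q/y₁ = 42.98 ft/s. Fr₁ = V₁/√(g·y₁) = 5.306.
By Bélanger, y₂/y₁ = ½[√(1 + 8Fr₁²) − 1] = ½[√226.23 − 1] = 7.020.
y₂ = 7.020 × 2.038 = 14.31 ft.
V₂ = q/y₂ = 87.60/14.31 = 6.123 ft/s. E₁ = y₁ + V₁²/2g = 30.73 ft; E₂ = y₂ + V₂²/2g = 14.89 ft. ΔE = E₁ − E₂ = 15.84 ft.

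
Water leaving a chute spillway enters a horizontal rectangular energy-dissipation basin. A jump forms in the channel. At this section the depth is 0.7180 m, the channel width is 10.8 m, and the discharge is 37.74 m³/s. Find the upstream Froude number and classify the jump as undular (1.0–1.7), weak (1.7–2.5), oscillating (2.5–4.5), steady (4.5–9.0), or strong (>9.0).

q = Q/b = 37.74/10.8 = 3.494 m²/s; V₁ = q/y₁ = 4.867 m/s. Fr₁ = V₁/√(g·y₁) = 1.834.
Fr₁ = 1.834 lies in the weak range.

Fr₁ = 1.834; weak jump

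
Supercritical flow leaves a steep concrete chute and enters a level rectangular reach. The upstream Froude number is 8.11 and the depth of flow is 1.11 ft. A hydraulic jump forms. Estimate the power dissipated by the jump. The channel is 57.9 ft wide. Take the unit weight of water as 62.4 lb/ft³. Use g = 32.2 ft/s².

P = 8882 hp

Fr₁ = 8.11 (given).
Bélanger equation: y₂/y₁ = ½[√(1 + 8Fr₁²) − 1] = ½[√527.2 − 1] = 11.0.
y₂ = 11.0 × 1.11 = 12.2 ft.
V₁ = Fr₁·√(g·y₁) = 8.11×√(32.2×1.11) = 48.5 ft/s; q = V₁·y₁ = 53.8 ft²/s. V₂ = q/y₂ = 53.8/12.2 = 4.42 ft/s. E₁ = y₁ + V₁²/2g = 37.6 ft; E₂ = y₂ + V₂²/2g = 12.5 ft. ΔE = E₁ − E₂ = 25.1 ft.
Q = q·b = 53.8 × 57.9 = 3116 cfs. P = γ·Q·ΔE/550 = 62.4 × 3116 × 25.1 / 550 = 8882 hp.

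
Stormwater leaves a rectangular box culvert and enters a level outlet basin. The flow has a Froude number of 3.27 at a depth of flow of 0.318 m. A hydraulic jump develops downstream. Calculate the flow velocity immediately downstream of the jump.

V₂ = 1.39 m/s

Fr₁ = 3.27 (given).
From the momentum equation for a rectangular channel, y₂/y₁ = ½[√(1 + 8Fr₁²) − 1] = ½[√86.54 − 1] = 4.15.
y₂ = 4.15 × 0.318 = 1.32 m.
V₁ = Fr₁·√(g·y₁) = 3.27×√(9.81×0.318) = 5.78 m/s; q = V₁·y₁ = 1.84 m²/s.
V₂ = q/y₂ = 1.84/1.32 = 1.39 m/s.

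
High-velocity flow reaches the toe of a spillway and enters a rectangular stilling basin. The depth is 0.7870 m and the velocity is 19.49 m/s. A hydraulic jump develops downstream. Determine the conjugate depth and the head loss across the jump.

Fr₁ = V₁/√(g·y₁) = 19.49/√(9.81×0.7870) = 7.014.
By Bélanger, y₂/y₁ = ½[√(1 + 8Fr₁²) − 1] = ½[√394.61 − 1] = 9.432.
y₂ = 9.432 × 0.7870 = 7.423 m.
q = V₁·y₁ = 19.49 × 0.7870 = 15.34 m²/s. V₂ = q/y₂ = 15.34/7.423 = 2.066 m/s. E₁ = y₁ + V₁²/2g = 20.15 m; E₂ = y₂ + V₂²/2g = 7.641 m. ΔE = E₁ − E₂ = 12.51 m.

y₂ = 7.423 m; ΔE = 12.51 m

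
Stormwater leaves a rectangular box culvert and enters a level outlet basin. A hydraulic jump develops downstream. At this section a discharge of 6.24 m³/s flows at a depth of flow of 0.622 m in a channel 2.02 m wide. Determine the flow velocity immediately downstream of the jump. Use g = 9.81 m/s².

q = Q/b = 6.24/2.02 = 3.09 m²/s; V₁ = q/y₁ = 4.97 m/s. Fr₁ = V₁/√(g·y₁) = 2.01.
Sequent-depth ratio: y₂/y₁ = ½[√(1 + 8Fr₁²) − 1] = ½[√33.34 − 1] = 2.39.
y₂ = 2.39 × 0.622 = 1.48 m.
V₂ = q/y₂ = 3.09/1.48 = 2.08 m/s.

V₂ = 2.08 m/s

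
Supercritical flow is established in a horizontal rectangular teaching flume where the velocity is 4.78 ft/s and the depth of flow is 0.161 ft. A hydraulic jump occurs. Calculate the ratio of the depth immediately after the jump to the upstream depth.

y₂/y₁ = 2.51

Fr₁ = V₁/√(g·y₁) = 4.78/√(32.2×0.161) = 2.10.
By Bélanger, y₂/y₁ = ½[√(1 + 8Fr₁²) − 1] = ½[√36.26 − 1] = 2.51.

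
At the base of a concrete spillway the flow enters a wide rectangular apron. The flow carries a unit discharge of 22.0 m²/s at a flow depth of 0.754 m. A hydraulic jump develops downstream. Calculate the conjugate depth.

V₁ = q/y₁ = 22.0/0.754 = 29.2 m/s. Fr₁ = V₁/√(g·y₁) = 29.2/√(9.81×0.754) = 10.7.
By Bélanger, y₂/y₁ = ½[√(1 + 8Fr₁²) − 1] = ½[√921.8 − 1] = 14.7.
y₂ = 14.7 × 0.754 = 11.1 m.

y₂ = 11.1 m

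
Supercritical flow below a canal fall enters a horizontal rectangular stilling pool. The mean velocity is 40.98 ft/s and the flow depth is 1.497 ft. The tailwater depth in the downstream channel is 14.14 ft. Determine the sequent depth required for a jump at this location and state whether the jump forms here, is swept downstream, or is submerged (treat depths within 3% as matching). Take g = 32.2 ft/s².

Fr₁ = V₁/√(g·y₁) = 40.98/√(32.2×1.497) = 5.902.
By Bélanger, y₂/y₁ = ½[√(1 + 8Fr₁²) − 1] = ½[√279.71 − 1] = 7.862.
y₂ = 7.862 × 1.497 = 11.77 ft.
Tailwater y_tw = 14.14 ft: y_tw > y₂, so the jump is submerged.

y₂ = 11.77 ft; the jump is submerged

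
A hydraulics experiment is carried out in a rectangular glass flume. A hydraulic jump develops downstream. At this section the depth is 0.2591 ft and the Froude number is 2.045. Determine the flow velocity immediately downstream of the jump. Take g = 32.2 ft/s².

V₂ = 2.426 ft/s

Fr₁ = 2.045 (given).
Sequent-depth ratio: y₂/y₁ = ½[√(1 + 8Fr₁²) − 1] = ½[√34.456 − 1] = 2.435.
y₂ = 2.435 × 0.2591 = 0.6309 ft.
V₁ = Fr₁·√(g·y₁) = 2.045×√(32.2×0.2591) = 5.907 ft/s; q = V₁·y₁ = 1.530 ft²/s.
V₂ = q/y₂ = 1.530/0.6309 = 2.426 ft/s.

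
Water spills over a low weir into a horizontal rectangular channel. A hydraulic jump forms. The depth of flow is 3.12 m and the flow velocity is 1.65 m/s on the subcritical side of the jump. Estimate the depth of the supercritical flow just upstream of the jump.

Fr₂ = V₂/√(g·y₂) = 1.65/√(9.81×3.12) = 0.298.
From the momentum equation (using Fr₂), y₁/y₂ = ½[√(1 + 8Fr₂²) − 1] = ½[√1.712 − 1] = 0.154.
y₁ = 0.154 × 3.12 = 0.481 m.

y₁ = 0.481 m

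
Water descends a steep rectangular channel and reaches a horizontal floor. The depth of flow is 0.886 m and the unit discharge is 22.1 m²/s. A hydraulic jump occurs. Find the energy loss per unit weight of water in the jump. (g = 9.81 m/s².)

V₁ = q/y₁ = 22.1/0.886 = 24.9 m/s. Fr₁ = V₁/√(g·y₁) = 24.9/√(9.81×0.886) = 8.46.
Sequent-depth ratio: y₂/y₁ = ½[√(1 + 8Fr₁²) − 1] = ½[√573.7 − 1] = 11.5.
y₂ = 11.5 × 0.886 = 10.2 m.
V₂ = q/y₂ = 22.1/10.2 = 2.17 m/s. E₁ = y₁ + V₁²/2g = 32.6 m; E₂ = y₂ + V₂²/2g = 10.4 m. ΔE = E₁ − E₂ = 22.2 m.

ΔE = 22.2 m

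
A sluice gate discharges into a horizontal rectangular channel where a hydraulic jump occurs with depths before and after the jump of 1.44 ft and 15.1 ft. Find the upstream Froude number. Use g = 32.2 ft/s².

For a rectangular channel the momentum equation gives q² = ½·g·y₁·y₂·(y₁ + y₂) = ½×32.2×1.44×15.1×16.5 = 5790.
q = √5790 = 76.1 ft²/s.
V₁ = q/y₁ = 52.8 ft/s; Fr₁ = V₁/√(g·y₁) = 7.76.

Fr₁ = 7.76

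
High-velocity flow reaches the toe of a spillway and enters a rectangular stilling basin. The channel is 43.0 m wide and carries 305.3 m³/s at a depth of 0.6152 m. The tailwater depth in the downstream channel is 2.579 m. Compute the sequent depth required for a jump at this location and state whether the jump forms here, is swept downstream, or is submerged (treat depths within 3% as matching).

y₂ = 3.791 m; the jump is swept downstream

q = Q/b = 305.3/43.0 = 7.100 m²/s; V₁ = q/y₁ = 11.54 m/s. Fr₁ = V₁/√(g·y₁) = 4.698.
Conjugate-depth relation: y₂/y₁ = ½[√(1 + 8Fr₁²) − 1] = ½[√177.56 − 1] = 6.163.
y₂ = 6.163 × 0.6152 = 3.791 m.
Tailwater y_tw = 2.579 m: y_tw < y₂, so the jump is swept downstream.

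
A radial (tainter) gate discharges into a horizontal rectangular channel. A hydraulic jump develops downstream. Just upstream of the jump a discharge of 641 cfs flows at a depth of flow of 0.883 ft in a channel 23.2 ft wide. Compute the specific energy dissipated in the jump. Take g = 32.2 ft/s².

ΔE = 8.94 ft

q = Q/b = 641/23.2 = 27.6 ft²/s; V₁ = q/y₁ = 31.3 ft/s. Fr₁ = V₁/√(g·y₁) = 5.87.
Bélanger equation: y₂/y₁ = ½[√(1 + 8Fr₁²) − 1] = ½[√276.5 − 1] = 7.81.
y₂ = 7.81 × 0.883 = 6.90 ft.
Head loss: ΔE = (y₂ − y₁)³/(4y₁y₂) = (6.90 − 0.883)³/(4×0.883×6.90) = 218/24.4 = 8.94 ft.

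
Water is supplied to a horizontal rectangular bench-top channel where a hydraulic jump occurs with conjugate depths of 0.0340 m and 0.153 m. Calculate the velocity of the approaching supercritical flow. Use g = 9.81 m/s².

For a rectangular channel the momentum equation gives q² = ½·g·y₁·y₂·(y₁ + y₂) = ½×9.81×0.0340×0.153×0.187 = 0.00477.
q = √0.00477 = 0.0691 m²/s.
V₁ = q/y₁ = 0.0691/0.0340 = 2.03 m/s.

V₁ = 2.03 m/s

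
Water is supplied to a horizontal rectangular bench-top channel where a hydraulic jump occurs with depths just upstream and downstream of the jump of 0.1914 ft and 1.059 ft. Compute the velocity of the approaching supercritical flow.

V₁ = 10.55 ft/s

For a rectangular channel the momentum equation gives q² = ½·g·y₁·y₂·(y₁ + y₂) = ½×32.2×0.1914×1.059×1.250 = 4.080.
q = √4.080 = 2.020 ft²/s.
V₁ = q/y₁ = 2.020/0.1914 = 10.55 ft/s.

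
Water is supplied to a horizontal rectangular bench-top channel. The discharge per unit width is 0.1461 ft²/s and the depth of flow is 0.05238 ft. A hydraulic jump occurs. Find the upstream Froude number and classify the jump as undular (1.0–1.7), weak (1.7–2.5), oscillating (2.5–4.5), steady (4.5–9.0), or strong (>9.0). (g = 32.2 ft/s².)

Fr₁ = 2.148; weak jump

V₁ = q/y₁ = 0.1461/0.05238 = 2.789 ft/s. Fr₁ = V₁/√(g·y₁) = 2.789/√(32.2×0.05238) = 2.148.
Fr₁ = 2.148 lies in the weak range.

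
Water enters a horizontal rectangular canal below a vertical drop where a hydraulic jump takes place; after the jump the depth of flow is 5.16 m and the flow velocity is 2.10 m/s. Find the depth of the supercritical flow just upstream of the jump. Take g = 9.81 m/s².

y₁ = 0.781 m

Fr₂ = V₂/√(g·y₂) = 2.10/√(9.81×5.16) = 0.295.
Applying the sequent-depth relation in reverse, y₁/y₂ = ½[√(1 + 8Fr₂²) − 1] = ½[√1.697 − 1] = 0.151.
y₁ = 0.151 × 5.16 = 0.781 m.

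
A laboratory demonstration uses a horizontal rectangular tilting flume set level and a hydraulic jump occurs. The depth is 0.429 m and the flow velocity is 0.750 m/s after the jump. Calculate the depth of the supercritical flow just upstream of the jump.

y₁ = 0.0941 m

Fr₂ = V₂/√(g·y₂) = 0.750/√(9.81×0.429) = 0.366.
The Bélanger relation is symmetric: y₁/y₂ = ½[√(1 + 8Fr₂²) − 1] = ½[√2.069 − 1] = 0.219.
y₁ = 0.219 × 0.429 = 0.0941 m.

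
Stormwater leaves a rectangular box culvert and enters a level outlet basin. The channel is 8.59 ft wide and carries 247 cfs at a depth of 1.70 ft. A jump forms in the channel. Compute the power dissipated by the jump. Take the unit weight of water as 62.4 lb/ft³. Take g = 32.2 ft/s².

P = 23.9 hp

q = Q/b = 247/8.59 = 28.8 ft²/s; V₁ = q/y₁ = 16.9 ft/s. Fr₁ = V₁/√(g·y₁) = 2.29.
Conjugate-depth relation: y₂/y₁ = ½[√(1 + 8Fr₁²) − 1] = ½[√42.81 − 1] = 2.77.
y₂ = 2.77 × 1.70 = 4.71 ft.
V₂ = q/y₂ = 28.8/4.71 = 6.10 ft/s. E₁ = y₁ + V₁²/2g = 6.14 ft; E₂ = y₂ + V₂²/2g = 5.29 ft. ΔE = E₁ − E₂ = 0.853 ft.
P = γ·Q·ΔE/550 = 62.4 × 247 × 0.853 / 550 = 23.9 hp.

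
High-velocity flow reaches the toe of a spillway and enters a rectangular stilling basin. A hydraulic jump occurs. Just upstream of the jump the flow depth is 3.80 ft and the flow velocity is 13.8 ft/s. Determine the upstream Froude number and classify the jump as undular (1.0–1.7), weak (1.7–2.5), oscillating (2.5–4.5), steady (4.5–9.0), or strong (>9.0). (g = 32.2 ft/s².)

Fr₁ = V₁/√(g·y₁) = 13.8/√(32.2×3.80) = 1.25.
Fr₁ = 1.25 lies in the undular range.

Fr₁ = 1.25; undular jump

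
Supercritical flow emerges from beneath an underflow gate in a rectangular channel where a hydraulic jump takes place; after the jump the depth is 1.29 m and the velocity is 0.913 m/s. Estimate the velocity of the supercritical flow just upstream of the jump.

V₁ = 7.75 m/s

Fr₂ = V₂/√(g·y₂) = 0.913/√(9.81×1.29) = 0.257.
The Bélanger relation is symmetric: y₁/y₂ = ½[√(1 + 8Fr₂²) − 1] = ½[√1.527 − 1] = 0.118.
y₁ = 0.118 × 1.29 = 0.152 m.
V₁ = q/y₁ = 1.18/0.152 = 7.75 m/s.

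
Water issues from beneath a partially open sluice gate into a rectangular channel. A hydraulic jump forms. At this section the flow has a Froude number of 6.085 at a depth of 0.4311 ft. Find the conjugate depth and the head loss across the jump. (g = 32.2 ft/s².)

y₂ = 3.501 ft; ΔE = 4.791 ft

Fr₁ = 6.085 (given).
Bélanger equation: y₂/y₁ = ½[√(1 + 8Fr₁²) − 1] = ½[√297.22 − 1] = 8.120.
y₂ = 8.120 × 0.4311 = 3.501 ft.
V₁ = Fr₁·√(g·y₁) = 6.085×√(32.2×0.4311) = 22.67 ft/s; q = V₁·y₁ = 9.774 ft²/s. V₂ = q/y₂ = 9.774/3.501 = 2.792 ft/s. E₁ = y₁ + V₁²/2g = 8.412 ft; E₂ = y₂ + V₂²/2g = 3.622 ft. ΔE = E₁ − E₂ = 4.791 ft.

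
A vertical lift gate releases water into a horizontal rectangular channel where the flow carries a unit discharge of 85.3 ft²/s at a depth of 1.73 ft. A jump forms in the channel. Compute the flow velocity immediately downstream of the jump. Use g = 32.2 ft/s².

V₂ = 5.57 ft/s

V₁ = q/y₁ = 85.3/1.73 = 49.3 ft/s. Fr₁ = V₁/√(g·y₁) = 49.3/√(32.2×1.73) = 6.61.
Sequent-depth ratio: y₂/y₁ = ½[√(1 + 8Fr₁²) − 1] = ½[√350.1 − 1] = 8.86.
y₂ = 8.86 × 1.73 = 15.3 ft.
V₂ = q/y₂ = 85.3/15.3 = 5.57 ft/s.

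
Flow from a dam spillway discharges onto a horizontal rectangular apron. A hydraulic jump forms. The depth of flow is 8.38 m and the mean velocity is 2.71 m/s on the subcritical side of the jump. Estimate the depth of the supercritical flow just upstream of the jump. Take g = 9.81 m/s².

Fr₂ = V₂/√(g·y₂) = 2.71/√(9.81×8.38) = 0.299.
The Bélanger relation is symmetric: y₁/y₂ = ½[√(1 + 8Fr₂²) − 1] = ½[√1.715 − 1] = 0.155.
y₁ = 0.155 × 8.38 = 1.30 m.

y₁ = 1.30 m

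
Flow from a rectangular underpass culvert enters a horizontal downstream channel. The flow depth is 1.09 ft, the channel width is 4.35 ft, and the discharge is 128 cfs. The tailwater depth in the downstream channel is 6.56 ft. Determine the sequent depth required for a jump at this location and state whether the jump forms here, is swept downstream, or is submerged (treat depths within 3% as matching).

q = Q/b = 128/4.35 = 29.4 ft²/s; V₁ = q/y₁ = 27.0 ft/s. Fr₁ = V₁/√(g·y₁) = 4.56.
From the momentum equation for a rectangular channel, y₂/y₁ = ½[√(1 + 8Fr₁²) − 1] = ½[√167.1 − 1] = 5.96.
y₂ = 5.96 × 1.09 = 6.50 ft.
Tailwater y_tw = 6.56 ft: y_tw ≈ y₂, so the jump forms here.

y₂ = 6.50 ft; the jump forms here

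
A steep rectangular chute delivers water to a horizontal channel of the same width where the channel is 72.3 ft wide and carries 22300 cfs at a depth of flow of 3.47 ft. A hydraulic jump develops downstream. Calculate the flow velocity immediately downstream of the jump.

V₂ = 7.80 ft/s

q = Q/b = 22300/72.3 = 308 ft²/s; V₁ = q/y₁ = 88.9 ft/s. Fr₁ = V₁/√(g·y₁) = 8.41.
Sequent-depth ratio: y₂/y₁ = ½[√(1 + 8Fr₁²) − 1] = ½[√566.7 − 1] = 11.4.
y₂ = 11.4 × 3.47 = 39.6 ft.
V₂ = q/y₂ = 308/39.6 = 7.80 ft/s.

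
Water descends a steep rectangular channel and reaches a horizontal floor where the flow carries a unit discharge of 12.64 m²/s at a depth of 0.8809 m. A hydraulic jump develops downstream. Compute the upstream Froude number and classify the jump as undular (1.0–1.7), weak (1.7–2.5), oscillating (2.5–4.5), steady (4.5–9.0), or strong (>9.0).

V₁ = q/y₁ = 12.64/0.8809 = 14.35 m/s. Fr₁ = V₁/√(g·y₁) = 14.35/√(9.81×0.8809) = 4.881.
Fr₁ = 4.881 lies in the steady range.

Fr₁ = 4.881; steady jump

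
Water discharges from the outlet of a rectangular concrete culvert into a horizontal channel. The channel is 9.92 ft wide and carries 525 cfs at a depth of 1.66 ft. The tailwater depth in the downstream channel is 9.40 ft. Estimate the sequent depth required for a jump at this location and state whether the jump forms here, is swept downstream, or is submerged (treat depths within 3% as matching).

y₂ = 9.44 ft; the jump forms here

q = Q/b = 525/9.92 = 52.9 ft²/s; V₁ = q/y₁ = 31.9 ft/s. Fr₁ = V₁/√(g·y₁) = 4.36.
Bélanger equation: y₂/y₁ = ½[√(1 + 8Fr₁²) − 1] = ½[√153.1 − 1] = 5.69.
y₂ = 5.69 × 1.66 = 9.44 ft.
Tailwater y_tw = 9.40 ft: y_tw ≈ y₂, so the jump forms here.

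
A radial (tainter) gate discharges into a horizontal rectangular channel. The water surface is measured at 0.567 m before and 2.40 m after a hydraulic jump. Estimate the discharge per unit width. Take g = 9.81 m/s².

For a rectangular channel the momentum equation gives q² = ½·g·y₁·y₂·(y₁ + y₂) = ½×9.81×0.567×2.40×2.97 = 19.8.
q = √19.8 = 4.45 m²/s.

q = 4.45 m²/s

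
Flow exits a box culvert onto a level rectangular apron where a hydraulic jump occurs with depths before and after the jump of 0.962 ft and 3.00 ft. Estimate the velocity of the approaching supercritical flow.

V₁ = 14.1 ft/s

For a rectangular channel the momentum equation gives q² = ½·g·y₁·y₂·(y₁ + y₂) = ½×32.2×0.962×3.00×3.96 = 184.
q = √184 = 13.6 ft²/s.
V₁ = q/y₁ = 13.6/0.962 = 14.1 ft/s.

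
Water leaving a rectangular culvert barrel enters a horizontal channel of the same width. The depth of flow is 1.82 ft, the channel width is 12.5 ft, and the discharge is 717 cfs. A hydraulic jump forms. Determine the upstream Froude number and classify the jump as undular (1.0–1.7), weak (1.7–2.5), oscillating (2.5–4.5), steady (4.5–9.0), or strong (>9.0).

q = Q/b = 717/12.5 = 57.4 ft²/s; V₁ = q/y₁ = 31.5 ft/s. Fr₁ = V₁/√(g·y₁) = 4.12.
Fr₁ = 4.12 lies in the oscillating range.

Fr₁ = 4.12; oscillating jump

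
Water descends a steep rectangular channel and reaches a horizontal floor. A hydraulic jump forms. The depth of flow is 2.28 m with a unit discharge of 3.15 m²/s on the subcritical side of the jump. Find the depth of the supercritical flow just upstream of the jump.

V₂ = q/y₂ = 3.15/2.28 = 1.38 m/s; Fr₂ = V₂/√(g·y₂) = 0.292.
From the momentum equation (using Fr₂), y₁/y₂ = ½[√(1 + 8Fr₂²) − 1] = ½[√1.683 − 1] = 0.149.
y₁ = 0.149 × 2.28 = 0.339 m.

y₁ = 0.339 m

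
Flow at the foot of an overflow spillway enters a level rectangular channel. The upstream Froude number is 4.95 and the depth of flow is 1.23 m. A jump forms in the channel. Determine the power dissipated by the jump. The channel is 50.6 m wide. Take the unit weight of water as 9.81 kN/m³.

Fr₁ = 4.95 (given).
Sequent-depth ratio: y₂/y₁ = ½[√(1 + 8Fr₁²) − 1] = ½[√197.0 − 1] = 6.52.
y₂ = 6.52 × 1.23 = 8.02 m.
V₁ = Fr₁·√(g·y₁) = 4.95×√(9.81×1.23) = 17.2 m/s; q = V₁·y₁ = 21.1 m²/s. V₂ = q/y₂ = 21.1/8.02 = 2.64 m/s. E₁ = y₁ + V₁²/2g = 16.3 m; E₂ = y₂ + V₂²/2g = 8.37 m. ΔE = E₁ − E₂ = 7.93 m.
Q = q·b = 21.1 × 50.6 = 1070 m³/s. P = γ·Q·ΔE = 9.81 × 1070 × 7.93 = 83219 kW.

P = 83219 kW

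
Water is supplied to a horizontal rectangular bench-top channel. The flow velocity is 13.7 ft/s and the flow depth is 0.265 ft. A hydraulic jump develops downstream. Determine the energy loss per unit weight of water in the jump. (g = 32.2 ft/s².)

Fr₁ = V₁/√(g·y₁) = 13.7/√(32.2×0.265) = 4.69.
Bélanger equation: y₂/y₁ = ½[√(1 + 8Fr₁²) − 1] = ½[√177.0 − 1] = 6.15.
y₂ = 6.15 × 0.265 = 1.63 ft.
Head loss: ΔE = (y₂ − y₁)³/(4y₁y₂) = (1.63 − 0.265)³/(4×0.265×1.63) = 2.54/1.73 = 1.47 ft.

ΔE = 1.47 ft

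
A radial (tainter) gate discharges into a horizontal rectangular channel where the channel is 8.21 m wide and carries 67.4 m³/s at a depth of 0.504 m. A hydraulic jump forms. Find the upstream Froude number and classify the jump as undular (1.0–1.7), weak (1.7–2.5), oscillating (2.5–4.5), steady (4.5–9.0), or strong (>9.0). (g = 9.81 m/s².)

Fr₁ = 7.33; steady jump

q = Q/b = 67.4/8.21 = 8.21 m²/s; V₁ = q/y₁ = 16.3 m/s. Fr₁ = V₁/√(g·y₁) = 7.33.
Fr₁ = 7.33 lies in the steady range.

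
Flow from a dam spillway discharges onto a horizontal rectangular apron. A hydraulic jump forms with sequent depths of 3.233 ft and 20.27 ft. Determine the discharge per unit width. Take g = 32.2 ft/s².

q = 157.5 ft²/s

For a rectangular channel the momentum equation gives q² = ½·g·y₁·y₂·(y₁ + y₂) = ½×32.2×3.233×20.27×23.50 = 24798.
q = √24798 = 157.5 ft²/s.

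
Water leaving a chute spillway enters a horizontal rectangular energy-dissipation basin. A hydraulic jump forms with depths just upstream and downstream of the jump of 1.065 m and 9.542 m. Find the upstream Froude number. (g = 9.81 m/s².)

Fr₁ = 6.680

For a rectangular channel the momentum equation gives q² = ½·g·y₁·y₂·(y₁ + y₂) = ½×9.81×1.065×9.542×10.61 = 528.7.
q = √528.7 = 22.99 m²/s.
V₁ = q/y₁ = 21.59 m/s; Fr₁ = V₁/√(g·y₁) = 6.680.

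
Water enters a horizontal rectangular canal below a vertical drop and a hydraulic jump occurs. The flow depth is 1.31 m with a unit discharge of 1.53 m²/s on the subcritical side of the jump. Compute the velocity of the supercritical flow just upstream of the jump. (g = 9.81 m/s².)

V₁ = 6.49 m/s

V₂ = q/y₂ = 1.53/1.31 = 1.17 m/s; Fr₂ = V₂/√(g·y₂) = 0.326.
Applying the sequent-depth relation in reverse, y₁/y₂ = ½[√(1 + 8Fr₂²) − 1] = ½[√1.849 − 1] = 0.180.
y₁ = 0.180 × 1.31 = 0.236 m.
V₁ = q/y₁ = 1.53/0.236 = 6.49 m/s.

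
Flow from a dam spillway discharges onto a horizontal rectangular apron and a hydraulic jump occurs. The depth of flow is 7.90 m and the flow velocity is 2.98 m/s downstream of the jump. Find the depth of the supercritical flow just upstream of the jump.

Fr₂ = V₂/√(g·y₂) = 2.98/√(9.81×7.90) = 0.339.
Applying the sequent-depth relation in reverse, y₁/y₂ = ½[√(1 + 8Fr₂²) − 1] = ½[√1.917 − 1] = 0.192.
y₁ = 0.192 × 7.90 = 1.52 m.

y₁ = 1.52 m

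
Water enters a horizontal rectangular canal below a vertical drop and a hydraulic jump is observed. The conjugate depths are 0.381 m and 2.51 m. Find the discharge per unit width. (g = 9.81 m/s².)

q = 3.68 m²/s

For a rectangular channel the momentum equation gives q² = ½·g·y₁·y₂·(y₁ + y₂) = ½×9.81×0.381×2.51×2.89 = 13.6.
q = √13.6 = 3.68 m²/s.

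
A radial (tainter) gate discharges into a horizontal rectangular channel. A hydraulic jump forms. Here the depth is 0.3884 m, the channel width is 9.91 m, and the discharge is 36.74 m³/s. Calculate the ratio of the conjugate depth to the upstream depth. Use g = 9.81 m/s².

y₂/y₁ = 6.434

q = Q/b = 36.74/9.91 = 3.707 m²/s; V₁ = q/y₁ = 9.545 m/s. Fr₁ = V₁/√(g·y₁) = 4.890.
From the momentum equation for a rectangular channel, y₂/y₁ = ½[√(1 + 8Fr₁²) − 1] = ½[√192.30 − 1] = 6.434.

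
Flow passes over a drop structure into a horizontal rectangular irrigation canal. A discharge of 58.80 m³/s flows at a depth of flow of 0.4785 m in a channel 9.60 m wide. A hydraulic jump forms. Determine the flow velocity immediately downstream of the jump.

V₂ = 1.626 m/s

q = Q/b = 58.80/9.60 = 6.125 m²/s; V₁ = q/y₁ = 12.80 m/s. Fr₁ = V₁/√(g·y₁) = 5.908.
From the momentum equation for a rectangular channel, y₂/y₁ = ½[√(1 + 8Fr₁²) − 1] = ½[√280.25 − 1] = 7.870.
y₂ = 7.870 × 0.4785 = 3.766 m.
V₂ = q/y₂ = 6.125/3.766 = 1.626 m/s.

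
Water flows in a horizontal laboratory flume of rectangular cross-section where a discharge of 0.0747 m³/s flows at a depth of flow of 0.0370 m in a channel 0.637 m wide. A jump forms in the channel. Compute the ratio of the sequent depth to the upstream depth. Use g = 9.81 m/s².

y₂/y₁ = 6.96

q = Q/b = 0.0747/0.637 = 0.117 m²/s; V₁ = q/y₁ = 3.17 m/s. Fr₁ = V₁/√(g·y₁) = 5.26.
Sequent-depth ratio: y₂/y₁ = ½[√(1 + 8Fr₁²) − 1] = ½[√222.4 − 1] = 6.96.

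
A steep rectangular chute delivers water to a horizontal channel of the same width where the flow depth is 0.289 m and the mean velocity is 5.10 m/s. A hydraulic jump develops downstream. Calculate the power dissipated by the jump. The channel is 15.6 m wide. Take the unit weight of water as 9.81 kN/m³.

Fr₁ = V₁/√(g·y₁) = 5.10/√(9.81×0.289) = 3.03.
From the momentum equation for a rectangular channel, y₂/y₁ = ½[√(1 + 8Fr₁²) − 1] = ½[√74.39 − 1] = 3.81.
y₂ = 3.81 × 0.289 = 1.10 m.
Head loss: ΔE = (y₂ − y₁)³/(4y₁y₂) = (1.10 − 0.289)³/(4×0.289×1.10) = 0.537/1.27 = 0.422 m.
q = V₁·y₁ = 5.10 × 0.289 = 1.47 m²/s. Q = q·b = 1.47 × 15.6 = 23.0 m³/s. P = γ·Q·ΔE = 9.81 × 23.0 × 0.422 = 95.1 kW.

P = 95.1 kW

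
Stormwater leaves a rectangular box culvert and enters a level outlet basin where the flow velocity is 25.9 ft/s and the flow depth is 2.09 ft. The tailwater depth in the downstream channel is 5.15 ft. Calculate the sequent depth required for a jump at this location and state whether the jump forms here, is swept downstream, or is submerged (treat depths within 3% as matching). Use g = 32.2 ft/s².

Fr₁ = V₁/√(g·y₁) = 25.9/√(32.2×2.09) = 3.16.
Sequent-depth ratio: y₂/y₁ = ½[√(1 + 8Fr₁²) − 1] = ½[√80.74 − 1] = 3.99.
y₂ = 3.99 × 2.09 = 8.35 ft.
Tailwater y_tw = 5.15 ft: y_tw < y₂, so the jump is swept downstream.

y₂ = 8.35 ft; the jump is swept downstream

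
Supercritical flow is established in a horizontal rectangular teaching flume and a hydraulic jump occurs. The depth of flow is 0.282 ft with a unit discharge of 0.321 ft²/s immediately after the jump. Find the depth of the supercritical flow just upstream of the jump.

y₁ = 0.0653 ft

V₂ = q/y₂ = 0.321/0.282 = 1.14 ft/s; Fr₂ = V₂/√(g·y₂) = 0.378.
Applying the sequent-depth relation in reverse, y₁/y₂ = ½[√(1 + 8Fr₂²) − 1] = ½[√2.142 − 1] = 0.232.
y₁ = 0.232 × 0.282 = 0.0653 ft.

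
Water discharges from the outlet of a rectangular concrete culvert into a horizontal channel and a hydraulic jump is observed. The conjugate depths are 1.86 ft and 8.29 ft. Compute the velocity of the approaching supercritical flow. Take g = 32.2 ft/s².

V₁ = 27.0 ft/s

For a rectangular channel the momentum equation gives q² = ½·g·y₁·y₂·(y₁ + y₂) = ½×32.2×1.86×8.29×10.1 = 2520.
q = √2520 = 50.2 ft²/s.
V₁ = q/y₁ = 50.2/1.86 = 27.0 ft/s.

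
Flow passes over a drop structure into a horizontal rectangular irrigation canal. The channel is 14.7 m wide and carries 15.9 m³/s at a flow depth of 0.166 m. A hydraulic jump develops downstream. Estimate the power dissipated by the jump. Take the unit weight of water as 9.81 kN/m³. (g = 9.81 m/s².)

q = Q/b = 15.9/14.7 = 1.08 m²/s; V₁ = q/y₁ = 6.52 m/s. Fr₁ = V₁/√(g·y₁) = 5.11.
From the momentum equation for a rectangular channel, y₂/y₁ = ½[√(1 + 8Fr₁²) − 1] = ½[√209.6 − 1] = 6.74.
y₂ = 6.74 × 0.166 = 1.12 m.
V₂ = q/y₂ = 1.08/1.12 = 0.967 m/s. E₁ = y₁ + V₁²/2g = 2.33 m; E₂ = y₂ + V₂²/2g = 1.17 m. ΔE = E₁ − E₂ = 1.16 m.
P = γ·Q·ΔE = 9.81 × 15.9 × 1.16 = 182 kW.

P = 182 kW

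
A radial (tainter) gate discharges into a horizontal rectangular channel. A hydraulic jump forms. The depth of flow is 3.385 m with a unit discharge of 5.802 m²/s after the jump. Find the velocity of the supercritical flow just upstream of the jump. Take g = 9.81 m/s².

V₂ = q/y₂ = 5.802/3.385 = 1.714 m/s; Fr₂ = V₂/√(g·y₂) = 0.2974.
Since the conjugate-depth ratio holds either way, y₁/y₂ = ½[√(1 + 8Fr₂²) − 1] = ½[√1.7078 − 1] = 0.1534.
y₁ = 0.1534 × 3.385 = 0.5193 m.
V₁ = q/y₁ = 5.802/0.5193 = 11.17 m/s.

V₁ = 11.17 m/s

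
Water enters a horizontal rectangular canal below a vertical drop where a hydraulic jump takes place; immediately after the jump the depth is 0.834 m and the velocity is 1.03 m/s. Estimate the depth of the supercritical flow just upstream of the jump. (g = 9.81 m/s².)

y₁ = 0.178 m

Fr₂ = V₂/√(g·y₂) = 1.03/√(9.81×0.834) = 0.360.
From the momentum equation (using Fr₂), y₁/y₂ = ½[√(1 + 8Fr₂²) − 1] = ½[√2.037 − 1] = 0.214.
y₁ = 0.214 × 0.834 = 0.178 m.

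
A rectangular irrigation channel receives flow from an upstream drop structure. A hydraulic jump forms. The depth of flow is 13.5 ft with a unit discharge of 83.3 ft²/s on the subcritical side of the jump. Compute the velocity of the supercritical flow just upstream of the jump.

V₁ = 40.6 ft/s

V₂ = q/y₂ = 83.3/13.5 = 6.17 ft/s; Fr₂ = V₂/√(g·y₂) = 0.296.
The Bélanger relation is symmetric: y₁/y₂ = ½[√(1 + 8Fr₂²) − 1] = ½[√1.701 − 1] = 0.152.
y₁ = 0.152 × 13.5 = 2.05 ft.
V₁ = q/y₁ = 83.3/2.05 = 40.6 ft/s.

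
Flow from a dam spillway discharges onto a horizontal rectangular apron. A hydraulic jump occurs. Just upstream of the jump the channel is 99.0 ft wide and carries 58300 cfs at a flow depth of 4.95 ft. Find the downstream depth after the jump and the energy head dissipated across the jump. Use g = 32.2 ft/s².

q = Q/b = 58300/99.0 = 589 ft²/s; V₁ = q/y₁ = 119 ft/s. Fr₁ = V₁/√(g·y₁) = 9.42.
By Bélanger, y₂/y₁ = ½[√(1 + 8Fr₁²) − 1] = ½[√711.4 − 1] = 12.8.
y₂ = 12.8 × 4.95 = 63.5 ft.
Head loss: ΔE = (y₂ − y₁)³/(4y₁y₂) = (63.5 − 4.95)³/(4×4.95×63.5) = 201097/1258 = 160 ft.

y₂ = 63.5 ft; ΔE = 160 ft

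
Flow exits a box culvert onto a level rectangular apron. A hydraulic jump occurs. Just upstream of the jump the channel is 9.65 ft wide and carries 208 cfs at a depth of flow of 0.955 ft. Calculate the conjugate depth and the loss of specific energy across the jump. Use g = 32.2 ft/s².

q = Q/b = 208/9.65 = 21.6 ft²/s; V₁ = q/y₁ = 22.6 ft/s. Fr₁ = V₁/√(g·y₁) = 4.07.
By Bélanger, y₂/y₁ = ½[√(1 + 8Fr₁²) − 1] = ½[√133.5 − 1] = 5.28.
y₂ = 5.28 × 0.955 = 5.04 ft.
V₂ = q/y₂ = 21.6/5.04 = 4.28 ft/s. E₁ = y₁ + V₁²/2g = 8.87 ft; E₂ = y₂ + V₂²/2g = 5.32 ft. ΔE = E₁ − E₂ = 3.54 ft.

y₂ = 5.04 ft; ΔE = 3.54 ft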